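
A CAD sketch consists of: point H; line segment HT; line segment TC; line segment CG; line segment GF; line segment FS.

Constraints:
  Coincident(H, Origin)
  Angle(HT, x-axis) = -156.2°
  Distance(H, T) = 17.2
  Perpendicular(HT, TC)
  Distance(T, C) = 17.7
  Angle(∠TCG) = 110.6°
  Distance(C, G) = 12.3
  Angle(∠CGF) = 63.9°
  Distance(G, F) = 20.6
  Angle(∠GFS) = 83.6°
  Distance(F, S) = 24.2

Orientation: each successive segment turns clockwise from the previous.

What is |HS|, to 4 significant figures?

32.01

H is at the origin; HT runs at -156.2° with length 17.2, so T = (-15.74, -6.941). The perpendicularity gives TC at right angles to HT, so TC runs at 113.8°; with |TC| = 17.7, C = (-22.88, 9.254). ∠TCG = 110.6° gives CG at 44.40° from the x-axis; with |CG| = 12.3, G = (-14.09, 17.86). ∠CGF = 63.9° gives GF at -71.70° from the x-axis; with |GF| = 20.6, F = (-7.624, -1.698). ∠GFS = 83.6° gives FS at -168.1° from the x-axis; with |FS| = 24.2, S = (-31.30, -6.689). Then |HS| = |S − H| = 32.01.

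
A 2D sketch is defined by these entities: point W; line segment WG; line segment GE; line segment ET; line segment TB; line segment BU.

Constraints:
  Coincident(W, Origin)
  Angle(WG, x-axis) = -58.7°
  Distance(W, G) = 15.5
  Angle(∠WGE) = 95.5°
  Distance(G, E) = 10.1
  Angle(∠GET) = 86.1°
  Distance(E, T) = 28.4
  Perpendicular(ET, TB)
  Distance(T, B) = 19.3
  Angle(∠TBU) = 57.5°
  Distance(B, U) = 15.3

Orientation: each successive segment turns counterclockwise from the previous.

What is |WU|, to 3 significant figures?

0.891

The perpendicularity gives TB at right angles to ET, so TB runs at -150°; with |TB| = 19.3, B = (-13.7, 6.26). ∠TBU = 57.5° gives BU at -27.8° from the x-axis; with |BU| = 15.3, U = (-0.156, -0.877). Then |WU| = |U − W| = 0.891.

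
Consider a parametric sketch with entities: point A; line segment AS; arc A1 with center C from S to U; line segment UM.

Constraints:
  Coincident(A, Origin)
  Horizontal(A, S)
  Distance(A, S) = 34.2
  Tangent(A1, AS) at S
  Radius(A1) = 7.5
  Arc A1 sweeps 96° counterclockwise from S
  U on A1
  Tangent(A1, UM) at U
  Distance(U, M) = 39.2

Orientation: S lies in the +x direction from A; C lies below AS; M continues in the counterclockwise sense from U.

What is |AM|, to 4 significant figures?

56.44

A is at the origin; A and S share the same y with |AS| = 34.2 and S on the +x side, so S = (34.20, 0.000). Tangency of A1 to AS means the radius CS is perpendicular to AS, so C = S + (0, -7.5) = (34.20, -7.500). On A1, S sits at bearing 90° from C; a 96° counterclockwise sweep puts U at bearing 186°, so U = C + 7.5·(cos 186°, sin 186°) = (26.74, -8.284). Tangency of A1 to UM means the radius CU is perpendicular to UM, so UM runs along (−sin 186°, cos 186°); with |UM| = 39.2, M = (30.84, -47.27). Then |AM| = |M − A| = 56.44.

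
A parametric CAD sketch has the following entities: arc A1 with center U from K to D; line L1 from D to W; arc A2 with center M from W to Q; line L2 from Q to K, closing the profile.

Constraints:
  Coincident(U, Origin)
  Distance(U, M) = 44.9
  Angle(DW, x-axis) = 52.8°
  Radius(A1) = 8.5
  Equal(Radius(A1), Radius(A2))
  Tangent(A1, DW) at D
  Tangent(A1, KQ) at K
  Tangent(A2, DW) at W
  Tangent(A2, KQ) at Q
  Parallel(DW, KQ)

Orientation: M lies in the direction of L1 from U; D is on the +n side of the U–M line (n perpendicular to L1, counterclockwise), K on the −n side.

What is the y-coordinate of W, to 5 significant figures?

40.903

The slot axis is L1's direction at 52.8°, so u = (cos 52.8°, sin 52.8°) = (0.60460, 0.79653) and n = (−sin 52.8°, cos 52.8°) = (-0.79653, 0.60460). U is at the origin and M lies 44.9 along u from U, so M = 44.9·u = (27.147, 35.764). Tangency of A1 to both parallel lines with radius 8.5 puts D and K at U ± 8.5·n: D = (-6.7705, 5.1391), K = (6.7705, -5.1391). Equal radii place W and Q the same way about M: W = M + 8.5·n = (20.376, 40.903), Q = M − 8.5·n = (33.917, 30.625). So W.y = 40.903.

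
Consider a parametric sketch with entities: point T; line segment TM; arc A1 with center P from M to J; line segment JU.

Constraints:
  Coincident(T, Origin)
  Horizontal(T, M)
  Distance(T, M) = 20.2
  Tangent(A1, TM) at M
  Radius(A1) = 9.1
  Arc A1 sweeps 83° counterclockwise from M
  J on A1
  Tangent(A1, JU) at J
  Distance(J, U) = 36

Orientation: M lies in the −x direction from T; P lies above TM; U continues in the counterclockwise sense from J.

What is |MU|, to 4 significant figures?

45.74

T is at the origin; T and M share the same y with |TM| = 20.2 and M on the −x side, so M = (-20.20, 0.000). A1 meets TM tangentially, so PM is at right angles to TM, so P = M + (0, 9.1) = (-20.20, 9.100). On A1, M sits at bearing -90° from P; an 83° counterclockwise sweep puts J at bearing -7°, so J = P + 9.1·(cos -7°, sin -7°) = (-11.17, 7.991). Since A1 is tangent to JU there, PJ ⟂ JU, so JU runs along (−sin -7°, cos -7°); with |JU| = 36.0, U = (-6.781, 43.72). Then |MU| = |U − M| = 45.74.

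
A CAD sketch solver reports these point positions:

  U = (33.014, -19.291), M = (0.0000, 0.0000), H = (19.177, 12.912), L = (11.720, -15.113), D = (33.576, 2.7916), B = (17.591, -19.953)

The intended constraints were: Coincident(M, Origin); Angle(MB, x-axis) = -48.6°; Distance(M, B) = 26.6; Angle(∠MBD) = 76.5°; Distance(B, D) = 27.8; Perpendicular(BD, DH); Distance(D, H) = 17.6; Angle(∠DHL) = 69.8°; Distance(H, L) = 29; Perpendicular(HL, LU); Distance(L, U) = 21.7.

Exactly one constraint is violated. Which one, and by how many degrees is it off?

Perpendicular(HL, LU) — off by 3.80°.

M = (0.00, 0.00) ✓; MB at -48.60° ✓; |MB| = 26.60 ✓; ∠MBD = 76.50° ✓; |BD| = 27.80 ✓; ∠(BD, DH) = 90.00° ✓; |DH| = 17.60 ✓; ∠DHL = 69.80° ✓; |HL| = 29.00 ✓; ∠(HL, LU) = 93.80° ✗; |LU| = 21.70 ✓.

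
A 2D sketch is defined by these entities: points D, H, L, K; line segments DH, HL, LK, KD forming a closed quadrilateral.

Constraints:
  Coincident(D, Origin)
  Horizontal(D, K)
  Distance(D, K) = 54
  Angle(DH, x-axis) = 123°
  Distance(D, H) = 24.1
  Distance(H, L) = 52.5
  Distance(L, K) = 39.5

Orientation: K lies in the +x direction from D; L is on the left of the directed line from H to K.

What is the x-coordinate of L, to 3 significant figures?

37.0

Checks: |HL| = 52.50 ✓; |LK| = 39.50 ✓.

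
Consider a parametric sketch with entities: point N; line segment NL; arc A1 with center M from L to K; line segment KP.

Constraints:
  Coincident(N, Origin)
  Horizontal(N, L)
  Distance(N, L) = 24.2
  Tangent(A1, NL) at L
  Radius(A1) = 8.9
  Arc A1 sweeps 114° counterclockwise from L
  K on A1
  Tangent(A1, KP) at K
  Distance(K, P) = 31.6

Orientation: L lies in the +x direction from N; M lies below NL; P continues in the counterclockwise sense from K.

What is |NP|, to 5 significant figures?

50.492

N is at the origin; NL is horizontal with |NL| = 24.2 and L on the +x side, so L = (24.200, 0.0000). Tangency of A1 to NL means the radius ML is perpendicular to NL, so M = L + (0, -8.9) = (24.200, -8.9000). On A1, L sits at bearing 90° from M; a 114° counterclockwise sweep puts K at bearing 204°, so K = M + 8.9·(cos 204°, sin 204°) = (16.069, -12.520). The tangent condition forces MK to be normal to KP, so KP runs along (−sin 204°, cos 204°); with |KP| = 31.6, P = (28.922, -41.388). Then |NP| = |P − N| = 50.492.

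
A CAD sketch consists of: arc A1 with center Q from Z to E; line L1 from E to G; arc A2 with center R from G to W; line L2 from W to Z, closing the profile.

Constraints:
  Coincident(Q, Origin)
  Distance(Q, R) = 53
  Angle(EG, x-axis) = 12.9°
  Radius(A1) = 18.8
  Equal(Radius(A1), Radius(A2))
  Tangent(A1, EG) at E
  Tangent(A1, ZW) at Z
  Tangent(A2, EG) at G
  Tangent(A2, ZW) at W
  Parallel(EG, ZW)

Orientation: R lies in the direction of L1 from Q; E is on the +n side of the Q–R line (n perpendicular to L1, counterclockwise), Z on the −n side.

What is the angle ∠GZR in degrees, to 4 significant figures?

15.82°

The slot axis is L1's direction at 12.9°, so u = (cos 12.9°, sin 12.9°) = (0.9748, 0.2233) and n = (−sin 12.9°, cos 12.9°) = (-0.2233, 0.9748). Q is at the origin and R lies 53.0 along u from Q, so R = 53.0·u = (51.66, 11.83). Tangency of A1 to both parallel lines with radius 18.8 puts E and Z at Q ± 18.8·n: E = (-4.197, 18.33), Z = (4.197, -18.33). Equal radii place G and W the same way about R: G = R + 18.8·n = (47.47, 30.16), W = R − 18.8·n = (55.86, -6.493). Then cos ∠GZR = ZG·ZR / (|ZG||ZR|), giving 15.82°.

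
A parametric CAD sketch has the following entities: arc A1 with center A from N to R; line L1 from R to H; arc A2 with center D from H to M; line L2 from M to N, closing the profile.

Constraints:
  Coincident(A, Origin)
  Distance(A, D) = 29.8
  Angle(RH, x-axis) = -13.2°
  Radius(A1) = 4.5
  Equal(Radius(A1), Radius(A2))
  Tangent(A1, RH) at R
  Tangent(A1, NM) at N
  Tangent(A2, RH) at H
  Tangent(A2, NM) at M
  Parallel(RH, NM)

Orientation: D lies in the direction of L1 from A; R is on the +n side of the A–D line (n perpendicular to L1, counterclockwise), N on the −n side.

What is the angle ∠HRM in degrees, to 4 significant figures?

16.81°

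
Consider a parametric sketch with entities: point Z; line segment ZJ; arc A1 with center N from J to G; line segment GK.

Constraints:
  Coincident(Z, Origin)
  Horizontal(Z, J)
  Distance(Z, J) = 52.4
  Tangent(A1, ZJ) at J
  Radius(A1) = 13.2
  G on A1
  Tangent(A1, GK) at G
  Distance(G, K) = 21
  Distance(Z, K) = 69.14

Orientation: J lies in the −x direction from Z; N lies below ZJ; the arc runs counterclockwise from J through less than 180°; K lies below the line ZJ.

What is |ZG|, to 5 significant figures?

67.205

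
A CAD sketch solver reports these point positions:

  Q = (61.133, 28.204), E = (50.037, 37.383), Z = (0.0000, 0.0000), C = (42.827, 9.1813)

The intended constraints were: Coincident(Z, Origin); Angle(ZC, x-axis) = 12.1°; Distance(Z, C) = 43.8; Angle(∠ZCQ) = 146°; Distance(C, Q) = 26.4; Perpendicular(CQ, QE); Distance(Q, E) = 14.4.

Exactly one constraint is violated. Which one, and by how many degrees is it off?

Perpendicular(CQ, QE) — off by 4.30°.

Z = (0.00, 0.00) ✓; ZC at 12.10° ✓; |ZC| = 43.80 ✓; ∠ZCQ = 146.0° ✓; |CQ| = 26.40 ✓; ∠(CQ, QE) = 94.30° ✗; |QE| = 14.40 ✓.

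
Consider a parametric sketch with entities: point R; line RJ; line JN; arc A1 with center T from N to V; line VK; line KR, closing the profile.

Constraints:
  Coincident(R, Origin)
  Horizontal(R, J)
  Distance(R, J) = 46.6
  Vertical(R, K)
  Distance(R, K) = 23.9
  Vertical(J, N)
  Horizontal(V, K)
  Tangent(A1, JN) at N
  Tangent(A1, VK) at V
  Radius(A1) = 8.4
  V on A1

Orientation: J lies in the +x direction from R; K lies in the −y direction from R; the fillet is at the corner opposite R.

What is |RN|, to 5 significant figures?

49.110

R is at the origin; RJ is horizontal with |RJ| = 46.6 and J on the +x side, so J = (46.600, 0.0000). RK is vertical with |RK| = 23.9 and K on the −y side, so K = (0.0000, -23.900). The virtual corner opposite R is at (46.600, -23.900). The tangent condition forces TN to be normal to JN and the tangent condition forces TV to be normal to VK, with radius 8.4, so the center T sits 8.4 in from both sides at T = (38.200, -15.500). That places the tangent points at N = (46.600, -15.500) on JN and V = (38.200, -23.900) on VK. Then |RN| = |N − R| = 49.110.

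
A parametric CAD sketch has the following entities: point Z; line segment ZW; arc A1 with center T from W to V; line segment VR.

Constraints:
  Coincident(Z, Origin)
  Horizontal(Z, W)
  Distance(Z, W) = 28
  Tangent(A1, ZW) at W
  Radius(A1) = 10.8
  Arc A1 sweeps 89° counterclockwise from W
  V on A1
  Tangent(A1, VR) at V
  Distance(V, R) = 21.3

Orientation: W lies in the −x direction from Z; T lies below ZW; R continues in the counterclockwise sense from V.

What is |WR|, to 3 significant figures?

33.8

Z is at the origin; Z and W share the same y with |ZW| = 28.0 and W on the −x side, so W = (-28.0, 0.00). Since A1 is tangent to ZW there, TW ⟂ ZW, so T = W + (0, -10.8) = (-28.0, -10.8). On A1, W sits at bearing 90° from T; an 89° counterclockwise sweep puts V at bearing 179°, so V = T + 10.8·(cos 179°, sin 179°) = (-38.8, -10.6). A1 meets VR tangentially, so TV is at right angles to VR, so VR runs along (−sin 179°, cos 179°); with |VR| = 21.3, R = (-39.2, -31.9). Then |WR| = |R − W| = 33.8.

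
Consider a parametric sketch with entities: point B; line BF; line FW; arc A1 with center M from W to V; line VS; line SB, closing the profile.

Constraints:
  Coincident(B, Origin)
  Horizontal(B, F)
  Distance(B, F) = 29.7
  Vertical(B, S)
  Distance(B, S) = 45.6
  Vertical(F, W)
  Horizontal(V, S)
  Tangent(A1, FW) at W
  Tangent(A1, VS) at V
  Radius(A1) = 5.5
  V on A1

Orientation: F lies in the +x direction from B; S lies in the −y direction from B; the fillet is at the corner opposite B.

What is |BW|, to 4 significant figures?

49.90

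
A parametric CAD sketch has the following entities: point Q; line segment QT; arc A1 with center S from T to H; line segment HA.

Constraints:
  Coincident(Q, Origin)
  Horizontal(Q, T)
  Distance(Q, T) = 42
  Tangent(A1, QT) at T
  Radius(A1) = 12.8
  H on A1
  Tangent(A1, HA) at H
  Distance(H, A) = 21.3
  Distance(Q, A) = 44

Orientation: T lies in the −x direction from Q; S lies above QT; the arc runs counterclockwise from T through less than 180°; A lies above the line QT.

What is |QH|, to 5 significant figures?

31.700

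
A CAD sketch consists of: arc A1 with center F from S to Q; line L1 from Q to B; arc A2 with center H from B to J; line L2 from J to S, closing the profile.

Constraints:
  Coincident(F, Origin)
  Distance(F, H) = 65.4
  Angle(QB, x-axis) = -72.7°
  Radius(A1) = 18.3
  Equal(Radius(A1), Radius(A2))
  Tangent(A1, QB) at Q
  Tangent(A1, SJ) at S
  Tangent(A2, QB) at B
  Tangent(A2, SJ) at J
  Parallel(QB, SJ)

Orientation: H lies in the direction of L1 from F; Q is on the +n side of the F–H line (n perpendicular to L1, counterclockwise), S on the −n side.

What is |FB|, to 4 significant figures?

67.91

Tangency of A1 to both parallel lines with radius 18.3 puts Q and S at F ± 18.3·n: Q = (17.47, 5.442), S = (-17.47, -5.442). Equal radii place B and J the same way about H: B = H + 18.3·n = (36.92, -57.00), J = H − 18.3·n = (1.976, -67.88). Then |FB| = |B − F| = 67.91.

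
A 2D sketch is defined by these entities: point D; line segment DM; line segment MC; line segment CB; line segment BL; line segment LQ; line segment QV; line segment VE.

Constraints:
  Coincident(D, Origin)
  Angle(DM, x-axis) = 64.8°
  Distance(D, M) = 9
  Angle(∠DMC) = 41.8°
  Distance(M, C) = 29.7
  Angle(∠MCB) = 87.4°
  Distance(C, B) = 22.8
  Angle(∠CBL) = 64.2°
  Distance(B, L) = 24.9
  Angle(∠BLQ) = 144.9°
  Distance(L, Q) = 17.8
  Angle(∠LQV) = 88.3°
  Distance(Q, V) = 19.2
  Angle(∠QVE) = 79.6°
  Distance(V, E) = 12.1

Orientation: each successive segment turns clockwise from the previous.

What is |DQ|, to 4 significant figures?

13.53

D is at the origin; DM runs at 64.8° with length 9.0, so M = (3.832, 8.143). ∠DMC = 41.8° gives MC at -73.40° from the x-axis; with |MC| = 29.7, C = (12.32, -20.32). ∠MCB = 87.4° gives CB at -166.0° from the x-axis; with |CB| = 22.8, B = (-9.806, -25.83). ∠CBL = 64.2° gives BL at 78.20° from the x-axis; with |BL| = 24.9, L = (-4.714, -1.461). ∠BLQ = 144.9° gives LQ at 43.10° from the x-axis; with |LQ| = 17.8, Q = (8.283, 10.70). Then |DQ| = |Q − D| = 13.53.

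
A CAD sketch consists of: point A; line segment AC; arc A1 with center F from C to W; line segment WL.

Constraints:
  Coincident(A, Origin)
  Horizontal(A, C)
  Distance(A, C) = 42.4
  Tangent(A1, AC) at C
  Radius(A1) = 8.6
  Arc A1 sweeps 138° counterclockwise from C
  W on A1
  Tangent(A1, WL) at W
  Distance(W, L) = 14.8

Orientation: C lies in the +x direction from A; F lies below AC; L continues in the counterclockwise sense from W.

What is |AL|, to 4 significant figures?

53.76

A is at the origin; A and C share the same y with |AC| = 42.4 and C on the +x side, so C = (42.40, 0.000). Since A1 is tangent to AC there, FC ⟂ AC, so F = C + (0, -8.6) = (42.40, -8.600). On A1, C sits at bearing 90° from F; a 138° counterclockwise sweep puts W at bearing 228°, so W = F + 8.6·(cos 228°, sin 228°) = (36.65, -14.99). A1 meets WL tangentially, so FW is at right angles to WL, so WL runs along (−sin 228°, cos 228°); with |WL| = 14.8, L = (47.64, -24.89). Then |AL| = |L − A| = 53.76.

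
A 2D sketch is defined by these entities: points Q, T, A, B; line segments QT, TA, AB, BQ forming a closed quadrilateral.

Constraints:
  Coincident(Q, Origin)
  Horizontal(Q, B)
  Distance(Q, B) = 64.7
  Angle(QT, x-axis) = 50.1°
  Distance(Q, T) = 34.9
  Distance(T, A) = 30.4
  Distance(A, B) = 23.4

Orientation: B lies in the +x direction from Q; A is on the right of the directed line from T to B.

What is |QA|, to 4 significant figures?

41.63

Q is at the origin; Q and B share the same y with |QB| = 64.7 and B in +x, so B = (64.7, 0). QT runs at 50.1° with |QT| = 34.9, so T = (22.39, 26.77). A is determined by |TA| = 30.4 and |AB| = 23.4 together: it lies at the intersection of circle(T, 30.4) and circle(B, 23.4). With |TB| = 50.07, the foot of the radical line on TB is 28.80 from T and the perpendicular offset is √(30.4² − 28.80²) = 9.742. Taking the right-of-TB solution: A = (41.51, 3.144).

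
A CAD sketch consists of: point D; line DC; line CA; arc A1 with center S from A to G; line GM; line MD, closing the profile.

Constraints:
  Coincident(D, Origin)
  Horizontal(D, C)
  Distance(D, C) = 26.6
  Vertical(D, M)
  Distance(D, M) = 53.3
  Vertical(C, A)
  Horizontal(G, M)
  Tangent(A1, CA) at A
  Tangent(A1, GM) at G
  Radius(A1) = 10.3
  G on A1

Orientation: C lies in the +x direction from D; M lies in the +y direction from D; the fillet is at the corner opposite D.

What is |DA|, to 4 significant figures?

50.56

D is at the origin; D and C share the same y with |DC| = 26.6 and C on the +x side, so C = (26.60, 0.000). D and M share the same x with |DM| = 53.3 and M on the +y side, so M = (0.000, 53.30). The virtual corner opposite D is at (26.60, 53.30). Tangency of A1 to CA means the radius SA is perpendicular to CA and tangency of A1 to GM means the radius SG is perpendicular to GM, with radius 10.3, so the center S sits 10.3 in from both sides at S = (16.30, 43.00). That places the tangent points at A = (26.60, 43.00) on CA and G = (16.30, 53.30) on GM. Then |DA| = |A − D| = 50.56.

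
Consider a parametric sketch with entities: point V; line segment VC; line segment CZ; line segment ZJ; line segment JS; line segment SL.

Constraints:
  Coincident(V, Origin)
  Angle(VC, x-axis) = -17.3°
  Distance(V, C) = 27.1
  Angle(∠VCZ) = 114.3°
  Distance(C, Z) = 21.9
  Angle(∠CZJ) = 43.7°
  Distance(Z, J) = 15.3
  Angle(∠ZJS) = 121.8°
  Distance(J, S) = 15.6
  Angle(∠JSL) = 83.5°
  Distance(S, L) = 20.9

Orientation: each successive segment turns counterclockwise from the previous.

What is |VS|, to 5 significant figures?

19.305

∠CZJ = 43.7° gives ZJ at -175.30° from the x-axis; with |ZJ| = 15.3, J = (25.165, 7.0643). ∠ZJS = 121.8° gives JS at -117.10° from the x-axis; with |JS| = 15.6, S = (18.059, -6.8231). Then |VS| = |S − V| = 19.305.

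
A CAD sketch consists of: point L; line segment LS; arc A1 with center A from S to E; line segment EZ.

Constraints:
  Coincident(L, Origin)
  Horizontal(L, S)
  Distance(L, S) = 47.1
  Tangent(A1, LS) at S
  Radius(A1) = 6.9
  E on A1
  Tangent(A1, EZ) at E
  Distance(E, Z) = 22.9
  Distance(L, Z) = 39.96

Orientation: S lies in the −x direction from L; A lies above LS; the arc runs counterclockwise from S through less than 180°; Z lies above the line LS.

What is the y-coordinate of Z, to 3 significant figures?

24.8

L is at the origin; L and S share the same y with |LS| = 47.1 and S on the −x side, so S = (-47.1, 0.00). Since A1 is tangent to LS there, AS ⟂ LS, so A = S + (0, 6.9) = (-47.1, 6.90). Since AE ⟂ EZ (tangency), |AZ| = √(6.9² + 22.9²) = 23.9 regardless of where E sits on A1. So Z lies on both circle(L, 39.96) and circle(A, 23.9); the above-LS intersection is Z = (-31.3, 24.8). E is the foot of the tangent from Z: E = (-40.8, 4.03).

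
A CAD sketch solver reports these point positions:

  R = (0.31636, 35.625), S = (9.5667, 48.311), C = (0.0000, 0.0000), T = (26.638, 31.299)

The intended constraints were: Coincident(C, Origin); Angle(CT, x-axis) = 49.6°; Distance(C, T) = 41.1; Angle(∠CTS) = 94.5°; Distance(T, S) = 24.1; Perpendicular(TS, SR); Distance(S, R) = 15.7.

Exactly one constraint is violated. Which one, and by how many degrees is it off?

Perpendicular(TS, SR) — off by 8.80°.

C = (0.00, 0.00) ✓; CT at 49.60° ✓; |CT| = 41.10 ✓; ∠CTS = 94.50° ✓; |TS| = 24.10 ✓; ∠(TS, SR) = 98.80° ✗; |SR| = 15.70 ✓.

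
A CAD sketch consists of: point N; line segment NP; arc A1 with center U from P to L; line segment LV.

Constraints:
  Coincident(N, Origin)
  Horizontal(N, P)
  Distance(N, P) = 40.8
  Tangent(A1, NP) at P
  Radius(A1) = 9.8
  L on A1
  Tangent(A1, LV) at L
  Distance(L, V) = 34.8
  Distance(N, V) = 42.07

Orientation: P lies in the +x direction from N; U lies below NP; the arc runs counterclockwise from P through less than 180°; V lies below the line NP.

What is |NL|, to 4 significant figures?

32.34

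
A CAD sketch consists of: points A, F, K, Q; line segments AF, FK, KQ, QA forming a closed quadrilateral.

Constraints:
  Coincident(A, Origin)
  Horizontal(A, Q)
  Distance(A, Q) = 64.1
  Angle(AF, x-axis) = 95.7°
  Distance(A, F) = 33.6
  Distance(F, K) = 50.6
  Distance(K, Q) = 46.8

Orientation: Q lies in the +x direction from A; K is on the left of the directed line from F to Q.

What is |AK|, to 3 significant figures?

63.4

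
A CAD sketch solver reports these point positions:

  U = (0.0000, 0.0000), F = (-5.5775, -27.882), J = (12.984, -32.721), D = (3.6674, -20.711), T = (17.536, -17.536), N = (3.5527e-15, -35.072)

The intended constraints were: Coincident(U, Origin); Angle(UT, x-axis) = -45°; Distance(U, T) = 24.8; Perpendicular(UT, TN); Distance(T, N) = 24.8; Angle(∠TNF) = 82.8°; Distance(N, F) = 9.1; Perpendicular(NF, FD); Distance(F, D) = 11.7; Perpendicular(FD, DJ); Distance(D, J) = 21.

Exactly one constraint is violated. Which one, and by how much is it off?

Distance(D, J) = 21 — off by 5.80.

U = (0.00, 0.00) ✓; UT at -45.00° ✓; |UT| = 24.80 ✓; ∠(UT, TN) = 90.00° ✓; |TN| = 24.80 ✓; ∠TNF = 82.80° ✓; |NF| = 9.100 ✓; ∠(NF, FD) = 90.00° ✓; |FD| = 11.70 ✓; ∠(FD, DJ) = 90.00° ✓; |DJ| = 15.20 ✗.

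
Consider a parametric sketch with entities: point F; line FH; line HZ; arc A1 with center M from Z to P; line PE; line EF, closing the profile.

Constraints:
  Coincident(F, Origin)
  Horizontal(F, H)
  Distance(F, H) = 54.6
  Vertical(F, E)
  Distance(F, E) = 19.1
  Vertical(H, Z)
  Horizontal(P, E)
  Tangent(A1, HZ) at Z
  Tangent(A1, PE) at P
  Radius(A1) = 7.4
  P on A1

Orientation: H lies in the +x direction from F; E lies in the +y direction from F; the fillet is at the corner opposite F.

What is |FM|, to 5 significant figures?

48.628

F is at the origin; F and H share the same y with |FH| = 54.6 and H on the +x side, so H = (54.600, 0.0000). F and E share the same x with |FE| = 19.1 and E on the +y side, so E = (0.0000, 19.100). The virtual corner opposite F is at (54.600, 19.100). Since A1 is tangent to HZ there, MZ ⟂ HZ and A1 meets PE tangentially, so MP is at right angles to PE, with radius 7.4, so the center M sits 7.4 in from both sides at M = (47.200, 11.700). Then |FM| = |M − F| = 48.628.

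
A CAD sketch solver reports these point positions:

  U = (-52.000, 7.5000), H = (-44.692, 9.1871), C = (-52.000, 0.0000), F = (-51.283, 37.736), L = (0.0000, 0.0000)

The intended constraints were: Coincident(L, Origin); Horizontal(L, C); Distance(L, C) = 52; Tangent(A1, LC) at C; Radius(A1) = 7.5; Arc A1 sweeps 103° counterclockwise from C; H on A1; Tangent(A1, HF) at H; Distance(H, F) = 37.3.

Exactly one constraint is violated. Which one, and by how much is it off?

Distance(H, F) = 37.3 — off by 8.00.

L = (0.00, 0.00) ✓; L.y = 0.00, C.y = 0.00 ✓; |LC| = 52.00 ✓; ∠(UC, CL) = 90.00° ✓; |UC| = 7.500 ✓; bearing(U→H) − bearing(U→C) = 103.0° ✓; |UH| = 7.500 ✓; ∠(UH, HF) = 90.00° ✓; |HF| = 29.30 ✗.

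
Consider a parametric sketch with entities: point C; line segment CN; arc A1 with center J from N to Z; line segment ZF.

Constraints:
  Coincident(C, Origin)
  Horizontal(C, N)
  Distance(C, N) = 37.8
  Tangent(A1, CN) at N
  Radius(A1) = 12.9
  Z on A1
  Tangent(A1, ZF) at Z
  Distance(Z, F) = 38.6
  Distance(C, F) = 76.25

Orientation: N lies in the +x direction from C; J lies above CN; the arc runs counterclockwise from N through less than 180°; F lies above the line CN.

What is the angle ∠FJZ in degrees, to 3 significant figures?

71.5°

Checks: |JZ| = 12.90 ✓; ∠(JZ, ZF) = 90.00° ✓; |ZF| = 38.60 ✓; |CF| = 76.25 ✓.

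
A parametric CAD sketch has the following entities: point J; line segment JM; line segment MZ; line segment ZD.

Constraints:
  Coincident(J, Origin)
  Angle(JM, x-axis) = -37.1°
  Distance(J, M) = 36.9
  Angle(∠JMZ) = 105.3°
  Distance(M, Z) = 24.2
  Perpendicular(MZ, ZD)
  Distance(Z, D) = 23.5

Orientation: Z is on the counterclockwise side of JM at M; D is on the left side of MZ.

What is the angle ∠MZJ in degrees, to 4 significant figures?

46.36°

J is at the origin; JM runs at -37.1° with length 36.9, so M = 36.9·(cos -37.1°, sin -37.1°) = (29.43, -22.26). ∠JMZ = 105.3°, so MZ runs at -37.1° + (180° − 105.3°) = 37.60° from the x-axis; with |MZ| = 24.2, Z = M + 24.2·(cos 37.60°, sin 37.60°) = (48.60, -7.493). Then cos ∠MZJ = ZM·ZJ / (|ZM||ZJ|), giving 46.36°.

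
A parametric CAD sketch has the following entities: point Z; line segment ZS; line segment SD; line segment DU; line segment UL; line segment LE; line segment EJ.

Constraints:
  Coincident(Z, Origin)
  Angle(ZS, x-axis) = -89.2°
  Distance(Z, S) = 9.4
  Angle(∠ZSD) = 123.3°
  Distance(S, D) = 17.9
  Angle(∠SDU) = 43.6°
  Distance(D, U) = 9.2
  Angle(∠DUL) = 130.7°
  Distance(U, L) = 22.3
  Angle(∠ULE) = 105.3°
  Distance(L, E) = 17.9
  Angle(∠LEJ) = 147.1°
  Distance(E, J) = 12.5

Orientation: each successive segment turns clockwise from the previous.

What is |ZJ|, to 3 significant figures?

33.1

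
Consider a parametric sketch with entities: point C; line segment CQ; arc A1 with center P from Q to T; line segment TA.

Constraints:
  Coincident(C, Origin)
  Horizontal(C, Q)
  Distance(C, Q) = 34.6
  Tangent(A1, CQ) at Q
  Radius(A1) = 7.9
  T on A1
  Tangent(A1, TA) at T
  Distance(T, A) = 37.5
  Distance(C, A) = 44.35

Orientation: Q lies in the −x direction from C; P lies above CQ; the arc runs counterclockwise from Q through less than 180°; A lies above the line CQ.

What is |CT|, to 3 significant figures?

27.6

C is at the origin; CQ is horizontal with |CQ| = 34.6 and Q on the −x side, so Q = (-34.6, 0.00). Tangency of A1 to CQ means the radius PQ is perpendicular to CQ, so P = Q + (0, 7.9) = (-34.6, 7.90). Since PT ⟂ TA (tangency), |PA| = √(7.9² + 37.5²) = 38.3 regardless of where T sits on A1. So A lies on both circle(C, 44.35) and circle(P, 38.3); the above-CQ intersection is A = (-16.0, 41.4). T is the foot of the tangent from A: T = (-27.1, 5.56).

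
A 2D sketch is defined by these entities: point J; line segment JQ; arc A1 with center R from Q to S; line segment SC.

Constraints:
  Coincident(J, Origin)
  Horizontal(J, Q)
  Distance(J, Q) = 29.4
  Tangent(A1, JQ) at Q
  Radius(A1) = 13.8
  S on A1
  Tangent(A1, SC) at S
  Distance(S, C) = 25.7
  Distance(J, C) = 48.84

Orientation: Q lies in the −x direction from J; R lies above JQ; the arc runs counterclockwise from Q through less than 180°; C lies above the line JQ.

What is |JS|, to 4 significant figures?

24.26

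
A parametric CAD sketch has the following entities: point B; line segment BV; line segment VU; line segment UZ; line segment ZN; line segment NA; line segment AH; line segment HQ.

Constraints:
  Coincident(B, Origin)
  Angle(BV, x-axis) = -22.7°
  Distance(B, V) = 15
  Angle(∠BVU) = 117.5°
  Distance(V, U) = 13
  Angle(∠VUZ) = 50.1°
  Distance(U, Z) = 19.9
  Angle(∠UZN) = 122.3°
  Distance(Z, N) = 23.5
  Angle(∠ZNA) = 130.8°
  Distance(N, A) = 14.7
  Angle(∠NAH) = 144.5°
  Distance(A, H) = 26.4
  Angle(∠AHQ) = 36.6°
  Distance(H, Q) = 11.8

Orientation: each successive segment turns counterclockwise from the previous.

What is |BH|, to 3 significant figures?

46.1

B is at the origin; BV runs at -22.7° with length 15.0, so V = (13.8, -5.79). ∠BVU = 117.5° gives VU at 39.8° from the x-axis; with |VU| = 13.0, U = (23.8, 2.53). ∠VUZ = 50.1° gives UZ at 170° from the x-axis; with |UZ| = 19.9, Z = (4.25, 6.09). ∠UZN = 122.3° gives ZN at -133° from the x-axis; with |ZN| = 23.5, N = (-11.7, -11.2). ∠ZNA = 130.8° gives NA at -83.4° from the x-axis; with |NA| = 14.7, A = (-9.97, -25.8). ∠NAH = 144.5° gives AH at -47.9° from the x-axis; with |AH| = 26.4, H = (7.73, -45.4). Then |BH| = |H − B| = 46.1.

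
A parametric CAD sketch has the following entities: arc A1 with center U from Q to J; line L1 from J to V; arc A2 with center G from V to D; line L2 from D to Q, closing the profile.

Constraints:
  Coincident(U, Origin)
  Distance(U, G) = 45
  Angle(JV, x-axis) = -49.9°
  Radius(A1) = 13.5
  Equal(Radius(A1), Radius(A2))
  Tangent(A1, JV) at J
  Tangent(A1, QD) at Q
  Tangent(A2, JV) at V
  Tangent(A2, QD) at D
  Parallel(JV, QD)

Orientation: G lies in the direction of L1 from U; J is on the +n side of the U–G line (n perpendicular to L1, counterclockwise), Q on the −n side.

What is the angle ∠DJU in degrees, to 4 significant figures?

59.04°

Tangency of A1 to both parallel lines with radius 13.5 puts J and Q at U ± 13.5·n: J = (10.33, 8.696), Q = (-10.33, -8.696). Equal radii place V and D the same way about G: V = G + 13.5·n = (39.31, -25.73), D = G − 13.5·n = (18.66, -43.12). Then cos ∠DJU = JD·JU / (|JD||JU|), giving 59.04°.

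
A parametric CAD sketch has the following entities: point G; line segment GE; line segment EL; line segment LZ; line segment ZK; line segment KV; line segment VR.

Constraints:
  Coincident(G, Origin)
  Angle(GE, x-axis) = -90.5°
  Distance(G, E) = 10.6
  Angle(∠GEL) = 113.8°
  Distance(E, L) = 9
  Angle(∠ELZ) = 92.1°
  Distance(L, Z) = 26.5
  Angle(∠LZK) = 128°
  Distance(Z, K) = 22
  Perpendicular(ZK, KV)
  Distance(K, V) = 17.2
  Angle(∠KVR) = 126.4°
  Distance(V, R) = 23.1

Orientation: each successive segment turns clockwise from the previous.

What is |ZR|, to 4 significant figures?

31.10

G is at the origin; GE runs at -90.5° with length 10.6, so E = (-0.09250, -10.60). ∠GEL = 113.8° gives EL at -156.7° from the x-axis; with |EL| = 9.0, L = (-8.359, -14.16). ∠ELZ = 92.1° gives LZ at 115.4° from the x-axis; with |LZ| = 26.5, Z = (-19.73, 9.779). ∠LZK = 128.0° gives ZK at 63.40° from the x-axis; with |ZK| = 22.0, K = (-9.875, 29.45). The perpendicularity gives KV at right angles to ZK, so KV runs at -26.60°; with |KV| = 17.2, V = (5.505, 21.75). ∠KVR = 126.4° gives VR at -80.20° from the x-axis; with |VR| = 23.1, R = (9.437, -1.014). Then |ZR| = |R − Z| = 31.10.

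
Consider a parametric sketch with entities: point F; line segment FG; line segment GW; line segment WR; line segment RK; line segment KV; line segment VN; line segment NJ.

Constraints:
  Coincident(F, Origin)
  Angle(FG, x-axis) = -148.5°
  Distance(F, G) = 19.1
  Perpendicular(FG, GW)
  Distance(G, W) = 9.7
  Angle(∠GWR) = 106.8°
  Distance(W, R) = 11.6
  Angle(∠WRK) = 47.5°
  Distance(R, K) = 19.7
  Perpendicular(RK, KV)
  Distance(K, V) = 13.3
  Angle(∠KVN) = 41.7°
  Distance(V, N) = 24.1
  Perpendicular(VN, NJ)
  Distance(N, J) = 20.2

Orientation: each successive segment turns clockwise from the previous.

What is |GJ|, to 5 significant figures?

22.582

∠KVN = 41.7° gives VN at 47.500° from the x-axis; with |VN| = 24.1, N = (-8.5964, 3.7771). The perpendicularity gives NJ at right angles to VN, so NJ runs at -42.500°; with |NJ| = 20.2, J = (6.2966, -9.8698). Then |GJ| = |J − G| = 22.582.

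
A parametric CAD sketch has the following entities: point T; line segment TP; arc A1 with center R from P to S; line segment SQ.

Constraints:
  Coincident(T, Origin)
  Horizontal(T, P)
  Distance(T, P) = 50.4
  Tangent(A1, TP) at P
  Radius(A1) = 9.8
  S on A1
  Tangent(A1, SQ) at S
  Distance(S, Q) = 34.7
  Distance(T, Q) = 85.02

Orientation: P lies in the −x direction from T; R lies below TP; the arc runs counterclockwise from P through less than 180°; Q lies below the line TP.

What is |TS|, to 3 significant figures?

58.5

T is at the origin; TP is horizontal with |TP| = 50.4 and P on the −x side, so P = (-50.4, 0.00). Tangency of A1 to TP means the radius RP is perpendicular to TP, so R = P + (0, -9.8) = (-50.4, -9.80). Since RS ⟂ SQ (tangency), |RQ| = √(9.8² + 34.7²) = 36.1 regardless of where S sits on A1. So Q lies on both circle(T, 85.02) and circle(R, 36.1); the below-TP intersection is Q = (-78.7, -32.1). S is the foot of the tangent from Q: S = (-58.3, -4.04).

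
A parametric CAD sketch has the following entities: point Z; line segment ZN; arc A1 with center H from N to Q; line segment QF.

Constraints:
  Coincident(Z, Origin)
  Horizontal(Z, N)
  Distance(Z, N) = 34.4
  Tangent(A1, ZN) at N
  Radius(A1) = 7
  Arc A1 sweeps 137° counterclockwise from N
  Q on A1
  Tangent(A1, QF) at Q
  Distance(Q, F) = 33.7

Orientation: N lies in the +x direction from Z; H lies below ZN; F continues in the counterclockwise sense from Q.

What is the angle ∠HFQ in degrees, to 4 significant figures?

11.73°

Z is at the origin; Z and N share the same y with |ZN| = 34.4 and N on the +x side, so N = (34.40, 0.000). The tangent condition forces HN to be normal to ZN, so H = N + (0, -7) = (34.40, -7.000). On A1, N sits at bearing 90° from H; a 137° counterclockwise sweep puts Q at bearing 227°, so Q = H + 7.0·(cos 227°, sin 227°) = (29.63, -12.12). Tangency of A1 to QF means the radius HQ is perpendicular to QF, so QF runs along (−sin 227°, cos 227°); with |QF| = 33.7, F = (54.27, -35.10). Then cos ∠HFQ = FH·FQ / (|FH||FQ|), giving 11.73°.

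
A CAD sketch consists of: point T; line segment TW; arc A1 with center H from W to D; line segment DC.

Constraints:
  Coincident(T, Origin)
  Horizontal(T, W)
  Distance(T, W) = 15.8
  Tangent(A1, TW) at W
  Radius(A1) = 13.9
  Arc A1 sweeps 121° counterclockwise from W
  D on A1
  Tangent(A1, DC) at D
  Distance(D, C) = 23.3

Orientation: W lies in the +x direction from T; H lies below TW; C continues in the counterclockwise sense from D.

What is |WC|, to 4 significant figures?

41.03

T is at the origin; T and W share the same y with |TW| = 15.8 and W on the +x side, so W = (15.80, 0.000). Since A1 is tangent to TW there, HW ⟂ TW, so H = W + (0, -13.9) = (15.80, -13.90). On A1, W sits at bearing 90° from H; a 121° counterclockwise sweep puts D at bearing 211°, so D = H + 13.9·(cos 211°, sin 211°) = (3.885, -21.06). Tangency of A1 to DC means the radius HD is perpendicular to DC, so DC runs along (−sin 211°, cos 211°); with |DC| = 23.3, C = (15.89, -41.03). Then |WC| = |C − W| = 41.03.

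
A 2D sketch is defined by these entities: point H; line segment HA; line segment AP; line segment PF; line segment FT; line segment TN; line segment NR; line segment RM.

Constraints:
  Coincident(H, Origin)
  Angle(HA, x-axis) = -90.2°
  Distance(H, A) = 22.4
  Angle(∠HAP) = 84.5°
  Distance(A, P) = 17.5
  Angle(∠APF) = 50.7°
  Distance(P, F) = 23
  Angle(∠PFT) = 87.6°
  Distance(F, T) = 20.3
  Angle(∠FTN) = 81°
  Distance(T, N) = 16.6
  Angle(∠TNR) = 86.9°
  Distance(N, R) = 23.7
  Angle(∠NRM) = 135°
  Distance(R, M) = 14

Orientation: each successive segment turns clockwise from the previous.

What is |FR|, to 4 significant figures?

12.67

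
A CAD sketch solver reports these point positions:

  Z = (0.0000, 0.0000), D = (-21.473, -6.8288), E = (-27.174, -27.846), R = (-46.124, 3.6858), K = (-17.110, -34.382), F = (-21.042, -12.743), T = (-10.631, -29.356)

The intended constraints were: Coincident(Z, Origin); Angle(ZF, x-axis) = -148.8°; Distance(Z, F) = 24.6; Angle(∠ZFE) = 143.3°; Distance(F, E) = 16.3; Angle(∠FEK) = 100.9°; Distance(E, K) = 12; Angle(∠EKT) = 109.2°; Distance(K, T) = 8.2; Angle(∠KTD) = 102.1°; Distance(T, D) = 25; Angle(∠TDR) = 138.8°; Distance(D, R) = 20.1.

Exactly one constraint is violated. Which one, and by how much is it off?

Distance(D, R) = 20.1 — off by 6.70.

Z = (0.00, 0.00) ✓; ZF at -148.8° ✓; |ZF| = 24.60 ✓; ∠ZFE = 143.3° ✓; |FE| = 16.30 ✓; ∠FEK = 100.9° ✓; |EK| = 12.00 ✓; ∠EKT = 109.2° ✓; |KT| = 8.200 ✓; ∠KTD = 102.1° ✓; |TD| = 25.00 ✓; ∠TDR = 138.8° ✓; |DR| = 26.80 ✗.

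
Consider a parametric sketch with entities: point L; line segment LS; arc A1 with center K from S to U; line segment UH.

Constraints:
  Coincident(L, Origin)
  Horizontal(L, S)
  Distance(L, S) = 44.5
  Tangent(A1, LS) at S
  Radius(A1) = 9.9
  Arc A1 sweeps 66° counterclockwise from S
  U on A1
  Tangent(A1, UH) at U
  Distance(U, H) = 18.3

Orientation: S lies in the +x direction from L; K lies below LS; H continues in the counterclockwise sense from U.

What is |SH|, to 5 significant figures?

27.968

L is at the origin; L and S share the same y with |LS| = 44.5 and S on the +x side, so S = (44.500, 0.0000). Since A1 is tangent to LS there, KS ⟂ LS, so K = S + (0, -9.9) = (44.500, -9.9000). On A1, S sits at bearing 90° from K; a 66° counterclockwise sweep puts U at bearing 156°, so U = K + 9.9·(cos 156°, sin 156°) = (35.456, -5.8733). The tangent condition forces KU to be normal to UH, so UH runs along (−sin 156°, cos 156°); with |UH| = 18.3, H = (28.013, -22.591). Then |SH| = |H − S| = 27.968.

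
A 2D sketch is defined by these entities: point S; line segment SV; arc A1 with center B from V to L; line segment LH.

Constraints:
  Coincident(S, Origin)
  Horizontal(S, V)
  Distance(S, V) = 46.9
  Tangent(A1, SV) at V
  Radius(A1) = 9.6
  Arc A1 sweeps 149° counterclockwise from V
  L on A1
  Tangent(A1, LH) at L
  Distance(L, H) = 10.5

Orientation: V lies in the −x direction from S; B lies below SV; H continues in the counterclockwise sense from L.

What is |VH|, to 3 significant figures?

23.6

On A1, V sits at bearing 90° from B; a 149° counterclockwise sweep puts L at bearing 239°, so L = B + 9.6·(cos 239°, sin 239°) = (-51.8, -17.8). A1 meets LH tangentially, so BL is at right angles to LH, so LH runs along (−sin 239°, cos 239°); with |LH| = 10.5, H = (-42.8, -23.2). Then |VH| = |H − V| = 23.6.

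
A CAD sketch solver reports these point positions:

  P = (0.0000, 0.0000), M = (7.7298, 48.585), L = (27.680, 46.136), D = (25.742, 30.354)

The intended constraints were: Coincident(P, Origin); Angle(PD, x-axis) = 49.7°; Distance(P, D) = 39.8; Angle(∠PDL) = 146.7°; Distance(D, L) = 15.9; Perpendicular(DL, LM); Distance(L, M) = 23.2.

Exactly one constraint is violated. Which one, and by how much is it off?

Distance(L, M) = 23.2 — off by 3.10.

P = (0.00, 0.00) ✓; PD at 49.70° ✓; |PD| = 39.80 ✓; ∠PDL = 146.7° ✓; |DL| = 15.90 ✓; ∠(DL, LM) = 90.00° ✓; |LM| = 20.10 ✗.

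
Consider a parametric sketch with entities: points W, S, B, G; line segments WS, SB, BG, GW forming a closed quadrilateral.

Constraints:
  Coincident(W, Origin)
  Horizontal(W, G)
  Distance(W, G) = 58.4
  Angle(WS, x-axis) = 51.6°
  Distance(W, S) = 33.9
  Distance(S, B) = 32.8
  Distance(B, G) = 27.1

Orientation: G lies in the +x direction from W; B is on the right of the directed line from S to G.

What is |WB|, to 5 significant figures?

31.984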